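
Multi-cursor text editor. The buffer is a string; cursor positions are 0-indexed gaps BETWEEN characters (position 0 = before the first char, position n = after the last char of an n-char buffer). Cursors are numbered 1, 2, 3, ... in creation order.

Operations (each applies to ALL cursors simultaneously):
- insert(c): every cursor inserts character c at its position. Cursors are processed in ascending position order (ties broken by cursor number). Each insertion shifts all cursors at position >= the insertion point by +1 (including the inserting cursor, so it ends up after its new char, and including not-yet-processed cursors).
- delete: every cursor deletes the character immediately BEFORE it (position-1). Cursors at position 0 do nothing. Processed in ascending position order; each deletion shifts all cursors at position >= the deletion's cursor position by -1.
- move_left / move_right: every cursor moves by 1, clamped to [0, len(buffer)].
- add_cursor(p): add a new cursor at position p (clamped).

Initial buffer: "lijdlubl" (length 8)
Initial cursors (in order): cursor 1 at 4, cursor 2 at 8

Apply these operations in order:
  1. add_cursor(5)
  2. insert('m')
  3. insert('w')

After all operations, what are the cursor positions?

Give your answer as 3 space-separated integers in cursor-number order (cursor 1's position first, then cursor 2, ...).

After op 1 (add_cursor(5)): buffer="lijdlubl" (len 8), cursors c1@4 c3@5 c2@8, authorship ........
After op 2 (insert('m')): buffer="lijdmlmublm" (len 11), cursors c1@5 c3@7 c2@11, authorship ....1.3...2
After op 3 (insert('w')): buffer="lijdmwlmwublmw" (len 14), cursors c1@6 c3@9 c2@14, authorship ....11.33...22

Answer: 6 14 9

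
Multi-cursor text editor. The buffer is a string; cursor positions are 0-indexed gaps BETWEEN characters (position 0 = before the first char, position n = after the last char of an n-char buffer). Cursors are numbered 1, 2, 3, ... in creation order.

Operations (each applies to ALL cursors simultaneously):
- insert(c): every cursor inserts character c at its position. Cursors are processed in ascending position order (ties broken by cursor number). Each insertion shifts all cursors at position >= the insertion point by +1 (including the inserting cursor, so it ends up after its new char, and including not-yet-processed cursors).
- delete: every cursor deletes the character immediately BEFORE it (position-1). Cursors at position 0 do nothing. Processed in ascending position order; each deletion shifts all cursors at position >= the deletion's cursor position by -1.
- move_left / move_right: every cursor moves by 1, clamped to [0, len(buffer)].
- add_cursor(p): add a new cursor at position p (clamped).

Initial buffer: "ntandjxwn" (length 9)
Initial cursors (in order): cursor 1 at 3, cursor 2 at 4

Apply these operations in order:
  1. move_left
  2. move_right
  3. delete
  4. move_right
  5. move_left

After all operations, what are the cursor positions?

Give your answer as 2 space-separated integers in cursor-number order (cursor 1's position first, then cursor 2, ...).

Answer: 2 2

Derivation:
After op 1 (move_left): buffer="ntandjxwn" (len 9), cursors c1@2 c2@3, authorship .........
After op 2 (move_right): buffer="ntandjxwn" (len 9), cursors c1@3 c2@4, authorship .........
After op 3 (delete): buffer="ntdjxwn" (len 7), cursors c1@2 c2@2, authorship .......
After op 4 (move_right): buffer="ntdjxwn" (len 7), cursors c1@3 c2@3, authorship .......
After op 5 (move_left): buffer="ntdjxwn" (len 7), cursors c1@2 c2@2, authorship .......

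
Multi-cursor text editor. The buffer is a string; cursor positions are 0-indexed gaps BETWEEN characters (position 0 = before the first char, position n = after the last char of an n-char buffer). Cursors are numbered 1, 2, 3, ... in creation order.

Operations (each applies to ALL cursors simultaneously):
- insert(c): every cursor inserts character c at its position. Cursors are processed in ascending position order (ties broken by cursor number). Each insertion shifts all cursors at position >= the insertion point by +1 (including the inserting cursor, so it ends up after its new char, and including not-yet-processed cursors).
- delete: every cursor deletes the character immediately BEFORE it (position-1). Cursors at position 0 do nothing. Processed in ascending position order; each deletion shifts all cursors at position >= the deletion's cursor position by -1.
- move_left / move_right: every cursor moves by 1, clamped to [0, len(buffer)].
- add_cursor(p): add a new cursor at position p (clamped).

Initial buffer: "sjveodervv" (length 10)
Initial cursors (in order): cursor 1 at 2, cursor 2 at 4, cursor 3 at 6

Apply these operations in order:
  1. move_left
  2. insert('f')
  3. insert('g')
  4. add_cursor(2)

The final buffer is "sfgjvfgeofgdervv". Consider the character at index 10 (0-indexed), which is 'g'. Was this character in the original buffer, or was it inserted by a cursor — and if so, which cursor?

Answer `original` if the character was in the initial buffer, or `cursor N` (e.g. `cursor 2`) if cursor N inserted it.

After op 1 (move_left): buffer="sjveodervv" (len 10), cursors c1@1 c2@3 c3@5, authorship ..........
After op 2 (insert('f')): buffer="sfjvfeofdervv" (len 13), cursors c1@2 c2@5 c3@8, authorship .1..2..3.....
After op 3 (insert('g')): buffer="sfgjvfgeofgdervv" (len 16), cursors c1@3 c2@7 c3@11, authorship .11..22..33.....
After op 4 (add_cursor(2)): buffer="sfgjvfgeofgdervv" (len 16), cursors c4@2 c1@3 c2@7 c3@11, authorship .11..22..33.....
Authorship (.=original, N=cursor N): . 1 1 . . 2 2 . . 3 3 . . . . .
Index 10: author = 3

Answer: cursor 3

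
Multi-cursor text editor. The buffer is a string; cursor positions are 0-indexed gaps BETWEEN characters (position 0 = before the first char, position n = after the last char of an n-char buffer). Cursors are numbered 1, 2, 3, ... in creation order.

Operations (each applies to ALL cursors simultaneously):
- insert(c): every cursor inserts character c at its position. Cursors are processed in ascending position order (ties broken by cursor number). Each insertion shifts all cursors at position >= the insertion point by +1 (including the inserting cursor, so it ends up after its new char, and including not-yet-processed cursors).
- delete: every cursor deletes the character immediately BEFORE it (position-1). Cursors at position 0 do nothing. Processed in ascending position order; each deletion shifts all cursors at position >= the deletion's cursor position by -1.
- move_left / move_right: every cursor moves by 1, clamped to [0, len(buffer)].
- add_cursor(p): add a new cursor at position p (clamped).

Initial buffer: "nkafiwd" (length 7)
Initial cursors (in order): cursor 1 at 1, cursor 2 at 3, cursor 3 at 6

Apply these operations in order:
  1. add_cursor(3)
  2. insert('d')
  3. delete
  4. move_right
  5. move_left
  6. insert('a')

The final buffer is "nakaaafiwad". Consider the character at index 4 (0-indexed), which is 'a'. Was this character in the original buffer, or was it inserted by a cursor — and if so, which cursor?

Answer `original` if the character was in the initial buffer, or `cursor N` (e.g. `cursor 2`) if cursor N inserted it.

After op 1 (add_cursor(3)): buffer="nkafiwd" (len 7), cursors c1@1 c2@3 c4@3 c3@6, authorship .......
After op 2 (insert('d')): buffer="ndkaddfiwdd" (len 11), cursors c1@2 c2@6 c4@6 c3@10, authorship .1..24...3.
After op 3 (delete): buffer="nkafiwd" (len 7), cursors c1@1 c2@3 c4@3 c3@6, authorship .......
After op 4 (move_right): buffer="nkafiwd" (len 7), cursors c1@2 c2@4 c4@4 c3@7, authorship .......
After op 5 (move_left): buffer="nkafiwd" (len 7), cursors c1@1 c2@3 c4@3 c3@6, authorship .......
After op 6 (insert('a')): buffer="nakaaafiwad" (len 11), cursors c1@2 c2@6 c4@6 c3@10, authorship .1..24...3.
Authorship (.=original, N=cursor N): . 1 . . 2 4 . . . 3 .
Index 4: author = 2

Answer: cursor 2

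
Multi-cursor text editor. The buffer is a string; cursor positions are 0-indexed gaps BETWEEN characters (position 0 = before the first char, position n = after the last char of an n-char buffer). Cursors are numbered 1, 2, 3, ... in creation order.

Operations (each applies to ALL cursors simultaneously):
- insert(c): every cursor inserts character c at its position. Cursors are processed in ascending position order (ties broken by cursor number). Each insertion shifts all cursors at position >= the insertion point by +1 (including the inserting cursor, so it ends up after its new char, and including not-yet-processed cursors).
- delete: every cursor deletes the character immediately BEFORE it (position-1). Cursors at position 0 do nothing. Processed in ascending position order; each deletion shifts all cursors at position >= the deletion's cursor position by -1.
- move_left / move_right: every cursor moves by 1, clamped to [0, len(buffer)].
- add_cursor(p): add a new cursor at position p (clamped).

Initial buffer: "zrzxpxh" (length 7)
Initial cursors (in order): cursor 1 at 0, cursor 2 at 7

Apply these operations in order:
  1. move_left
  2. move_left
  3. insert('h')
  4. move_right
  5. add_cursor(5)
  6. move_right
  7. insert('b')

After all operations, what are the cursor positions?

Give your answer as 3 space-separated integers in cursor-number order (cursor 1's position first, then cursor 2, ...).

After op 1 (move_left): buffer="zrzxpxh" (len 7), cursors c1@0 c2@6, authorship .......
After op 2 (move_left): buffer="zrzxpxh" (len 7), cursors c1@0 c2@5, authorship .......
After op 3 (insert('h')): buffer="hzrzxphxh" (len 9), cursors c1@1 c2@7, authorship 1.....2..
After op 4 (move_right): buffer="hzrzxphxh" (len 9), cursors c1@2 c2@8, authorship 1.....2..
After op 5 (add_cursor(5)): buffer="hzrzxphxh" (len 9), cursors c1@2 c3@5 c2@8, authorship 1.....2..
After op 6 (move_right): buffer="hzrzxphxh" (len 9), cursors c1@3 c3@6 c2@9, authorship 1.....2..
After op 7 (insert('b')): buffer="hzrbzxpbhxhb" (len 12), cursors c1@4 c3@8 c2@12, authorship 1..1...32..2

Answer: 4 12 8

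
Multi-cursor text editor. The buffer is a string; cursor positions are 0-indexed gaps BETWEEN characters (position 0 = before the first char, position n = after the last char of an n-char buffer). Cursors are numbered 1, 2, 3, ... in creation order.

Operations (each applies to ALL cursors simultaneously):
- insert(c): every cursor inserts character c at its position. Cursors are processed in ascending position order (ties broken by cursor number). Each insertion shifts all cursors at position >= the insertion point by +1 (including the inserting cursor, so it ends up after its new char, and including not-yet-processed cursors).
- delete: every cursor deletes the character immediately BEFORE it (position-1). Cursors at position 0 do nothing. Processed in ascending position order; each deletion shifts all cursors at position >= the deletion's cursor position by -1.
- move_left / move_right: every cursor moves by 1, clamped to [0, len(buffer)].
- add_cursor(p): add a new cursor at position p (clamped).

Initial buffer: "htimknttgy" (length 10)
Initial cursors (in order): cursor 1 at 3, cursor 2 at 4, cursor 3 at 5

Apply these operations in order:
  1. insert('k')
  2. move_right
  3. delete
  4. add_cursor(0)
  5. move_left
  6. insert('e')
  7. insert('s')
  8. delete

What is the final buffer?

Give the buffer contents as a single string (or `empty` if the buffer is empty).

After op 1 (insert('k')): buffer="htikmkkknttgy" (len 13), cursors c1@4 c2@6 c3@8, authorship ...1.2.3.....
After op 2 (move_right): buffer="htikmkkknttgy" (len 13), cursors c1@5 c2@7 c3@9, authorship ...1.2.3.....
After op 3 (delete): buffer="htikkkttgy" (len 10), cursors c1@4 c2@5 c3@6, authorship ...123....
After op 4 (add_cursor(0)): buffer="htikkkttgy" (len 10), cursors c4@0 c1@4 c2@5 c3@6, authorship ...123....
After op 5 (move_left): buffer="htikkkttgy" (len 10), cursors c4@0 c1@3 c2@4 c3@5, authorship ...123....
After op 6 (insert('e')): buffer="ehtiekekekttgy" (len 14), cursors c4@1 c1@5 c2@7 c3@9, authorship 4...112233....
After op 7 (insert('s')): buffer="eshtieskeskeskttgy" (len 18), cursors c4@2 c1@7 c2@10 c3@13, authorship 44...111222333....
After op 8 (delete): buffer="ehtiekekekttgy" (len 14), cursors c4@1 c1@5 c2@7 c3@9, authorship 4...112233....

Answer: ehtiekekekttgy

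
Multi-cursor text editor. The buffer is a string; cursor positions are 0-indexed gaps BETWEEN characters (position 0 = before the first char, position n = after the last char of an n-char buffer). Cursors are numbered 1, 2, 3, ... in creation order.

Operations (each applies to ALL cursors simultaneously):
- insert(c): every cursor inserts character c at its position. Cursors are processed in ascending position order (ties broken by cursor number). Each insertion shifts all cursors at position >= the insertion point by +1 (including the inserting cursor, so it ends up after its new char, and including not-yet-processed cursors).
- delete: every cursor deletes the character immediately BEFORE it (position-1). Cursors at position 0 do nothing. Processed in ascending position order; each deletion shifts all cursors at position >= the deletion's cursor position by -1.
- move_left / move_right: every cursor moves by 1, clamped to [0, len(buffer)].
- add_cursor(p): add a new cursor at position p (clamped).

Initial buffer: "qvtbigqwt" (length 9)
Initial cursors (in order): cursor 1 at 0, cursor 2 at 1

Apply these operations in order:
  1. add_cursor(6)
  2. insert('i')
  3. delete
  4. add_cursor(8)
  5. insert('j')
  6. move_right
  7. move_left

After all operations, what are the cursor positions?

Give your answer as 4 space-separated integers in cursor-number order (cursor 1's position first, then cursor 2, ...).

After op 1 (add_cursor(6)): buffer="qvtbigqwt" (len 9), cursors c1@0 c2@1 c3@6, authorship .........
After op 2 (insert('i')): buffer="iqivtbigiqwt" (len 12), cursors c1@1 c2@3 c3@9, authorship 1.2.....3...
After op 3 (delete): buffer="qvtbigqwt" (len 9), cursors c1@0 c2@1 c3@6, authorship .........
After op 4 (add_cursor(8)): buffer="qvtbigqwt" (len 9), cursors c1@0 c2@1 c3@6 c4@8, authorship .........
After op 5 (insert('j')): buffer="jqjvtbigjqwjt" (len 13), cursors c1@1 c2@3 c3@9 c4@12, authorship 1.2.....3..4.
After op 6 (move_right): buffer="jqjvtbigjqwjt" (len 13), cursors c1@2 c2@4 c3@10 c4@13, authorship 1.2.....3..4.
After op 7 (move_left): buffer="jqjvtbigjqwjt" (len 13), cursors c1@1 c2@3 c3@9 c4@12, authorship 1.2.....3..4.

Answer: 1 3 9 12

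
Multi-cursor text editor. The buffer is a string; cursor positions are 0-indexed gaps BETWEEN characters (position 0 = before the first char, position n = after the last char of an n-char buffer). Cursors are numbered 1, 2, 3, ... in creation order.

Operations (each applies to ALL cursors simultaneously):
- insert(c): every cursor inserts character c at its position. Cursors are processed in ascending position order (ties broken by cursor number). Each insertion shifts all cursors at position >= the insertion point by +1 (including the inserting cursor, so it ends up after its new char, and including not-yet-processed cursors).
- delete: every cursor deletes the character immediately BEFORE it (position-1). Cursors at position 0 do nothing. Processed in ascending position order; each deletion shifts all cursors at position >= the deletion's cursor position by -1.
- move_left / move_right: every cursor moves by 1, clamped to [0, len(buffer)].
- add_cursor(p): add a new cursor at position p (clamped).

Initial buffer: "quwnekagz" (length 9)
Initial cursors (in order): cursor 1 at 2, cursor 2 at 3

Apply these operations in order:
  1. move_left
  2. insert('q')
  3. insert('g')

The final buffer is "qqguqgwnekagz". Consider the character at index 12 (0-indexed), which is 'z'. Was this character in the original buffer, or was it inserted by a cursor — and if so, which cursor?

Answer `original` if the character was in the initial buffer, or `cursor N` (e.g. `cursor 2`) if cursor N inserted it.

Answer: original

Derivation:
After op 1 (move_left): buffer="quwnekagz" (len 9), cursors c1@1 c2@2, authorship .........
After op 2 (insert('q')): buffer="qquqwnekagz" (len 11), cursors c1@2 c2@4, authorship .1.2.......
After op 3 (insert('g')): buffer="qqguqgwnekagz" (len 13), cursors c1@3 c2@6, authorship .11.22.......
Authorship (.=original, N=cursor N): . 1 1 . 2 2 . . . . . . .
Index 12: author = original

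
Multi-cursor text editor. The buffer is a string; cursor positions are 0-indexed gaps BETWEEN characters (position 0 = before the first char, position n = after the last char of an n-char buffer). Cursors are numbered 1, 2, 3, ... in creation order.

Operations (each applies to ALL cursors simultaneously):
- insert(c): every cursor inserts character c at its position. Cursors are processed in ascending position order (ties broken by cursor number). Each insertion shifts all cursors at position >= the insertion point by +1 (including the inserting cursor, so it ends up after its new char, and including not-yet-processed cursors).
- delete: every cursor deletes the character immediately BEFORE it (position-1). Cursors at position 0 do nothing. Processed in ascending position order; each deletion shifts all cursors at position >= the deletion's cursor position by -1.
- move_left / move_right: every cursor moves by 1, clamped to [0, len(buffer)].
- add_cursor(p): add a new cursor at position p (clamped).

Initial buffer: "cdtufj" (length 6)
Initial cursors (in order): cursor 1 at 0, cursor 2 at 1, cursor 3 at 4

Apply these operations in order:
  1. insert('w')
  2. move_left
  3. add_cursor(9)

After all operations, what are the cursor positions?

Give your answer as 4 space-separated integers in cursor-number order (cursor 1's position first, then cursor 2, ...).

After op 1 (insert('w')): buffer="wcwdtuwfj" (len 9), cursors c1@1 c2@3 c3@7, authorship 1.2...3..
After op 2 (move_left): buffer="wcwdtuwfj" (len 9), cursors c1@0 c2@2 c3@6, authorship 1.2...3..
After op 3 (add_cursor(9)): buffer="wcwdtuwfj" (len 9), cursors c1@0 c2@2 c3@6 c4@9, authorship 1.2...3..

Answer: 0 2 6 9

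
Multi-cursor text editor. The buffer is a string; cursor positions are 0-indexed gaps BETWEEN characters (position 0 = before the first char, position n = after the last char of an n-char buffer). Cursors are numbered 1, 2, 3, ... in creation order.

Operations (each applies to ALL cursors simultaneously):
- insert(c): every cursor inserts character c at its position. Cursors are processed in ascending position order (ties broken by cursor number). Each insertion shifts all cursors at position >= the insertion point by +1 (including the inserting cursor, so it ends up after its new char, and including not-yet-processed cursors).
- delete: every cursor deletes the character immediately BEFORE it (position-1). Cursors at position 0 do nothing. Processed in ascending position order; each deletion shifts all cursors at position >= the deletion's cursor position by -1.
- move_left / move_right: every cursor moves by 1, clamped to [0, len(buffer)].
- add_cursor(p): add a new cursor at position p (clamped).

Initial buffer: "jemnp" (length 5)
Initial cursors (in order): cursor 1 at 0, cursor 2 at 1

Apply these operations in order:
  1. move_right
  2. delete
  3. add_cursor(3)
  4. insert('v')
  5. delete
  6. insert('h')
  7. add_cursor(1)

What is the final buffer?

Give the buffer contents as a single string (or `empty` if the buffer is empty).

Answer: hhmnph

Derivation:
After op 1 (move_right): buffer="jemnp" (len 5), cursors c1@1 c2@2, authorship .....
After op 2 (delete): buffer="mnp" (len 3), cursors c1@0 c2@0, authorship ...
After op 3 (add_cursor(3)): buffer="mnp" (len 3), cursors c1@0 c2@0 c3@3, authorship ...
After op 4 (insert('v')): buffer="vvmnpv" (len 6), cursors c1@2 c2@2 c3@6, authorship 12...3
After op 5 (delete): buffer="mnp" (len 3), cursors c1@0 c2@0 c3@3, authorship ...
After op 6 (insert('h')): buffer="hhmnph" (len 6), cursors c1@2 c2@2 c3@6, authorship 12...3
After op 7 (add_cursor(1)): buffer="hhmnph" (len 6), cursors c4@1 c1@2 c2@2 c3@6, authorship 12...3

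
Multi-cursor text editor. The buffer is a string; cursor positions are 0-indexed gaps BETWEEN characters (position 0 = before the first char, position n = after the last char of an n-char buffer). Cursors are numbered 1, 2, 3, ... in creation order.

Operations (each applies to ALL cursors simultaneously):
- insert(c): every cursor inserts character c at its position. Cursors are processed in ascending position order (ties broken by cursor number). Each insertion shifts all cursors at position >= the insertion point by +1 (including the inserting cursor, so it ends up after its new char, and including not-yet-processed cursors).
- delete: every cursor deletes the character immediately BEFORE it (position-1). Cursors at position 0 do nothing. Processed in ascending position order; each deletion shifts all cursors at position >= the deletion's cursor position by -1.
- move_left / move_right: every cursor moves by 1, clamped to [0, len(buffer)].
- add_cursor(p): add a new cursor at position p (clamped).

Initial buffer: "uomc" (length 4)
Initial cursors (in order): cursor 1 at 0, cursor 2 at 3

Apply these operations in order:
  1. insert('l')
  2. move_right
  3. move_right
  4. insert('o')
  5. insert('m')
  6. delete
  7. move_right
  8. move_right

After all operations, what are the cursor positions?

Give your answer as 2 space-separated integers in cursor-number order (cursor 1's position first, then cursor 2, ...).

Answer: 6 8

Derivation:
After op 1 (insert('l')): buffer="luomlc" (len 6), cursors c1@1 c2@5, authorship 1...2.
After op 2 (move_right): buffer="luomlc" (len 6), cursors c1@2 c2@6, authorship 1...2.
After op 3 (move_right): buffer="luomlc" (len 6), cursors c1@3 c2@6, authorship 1...2.
After op 4 (insert('o')): buffer="luoomlco" (len 8), cursors c1@4 c2@8, authorship 1..1.2.2
After op 5 (insert('m')): buffer="luoommlcom" (len 10), cursors c1@5 c2@10, authorship 1..11.2.22
After op 6 (delete): buffer="luoomlco" (len 8), cursors c1@4 c2@8, authorship 1..1.2.2
After op 7 (move_right): buffer="luoomlco" (len 8), cursors c1@5 c2@8, authorship 1..1.2.2
After op 8 (move_right): buffer="luoomlco" (len 8), cursors c1@6 c2@8, authorship 1..1.2.2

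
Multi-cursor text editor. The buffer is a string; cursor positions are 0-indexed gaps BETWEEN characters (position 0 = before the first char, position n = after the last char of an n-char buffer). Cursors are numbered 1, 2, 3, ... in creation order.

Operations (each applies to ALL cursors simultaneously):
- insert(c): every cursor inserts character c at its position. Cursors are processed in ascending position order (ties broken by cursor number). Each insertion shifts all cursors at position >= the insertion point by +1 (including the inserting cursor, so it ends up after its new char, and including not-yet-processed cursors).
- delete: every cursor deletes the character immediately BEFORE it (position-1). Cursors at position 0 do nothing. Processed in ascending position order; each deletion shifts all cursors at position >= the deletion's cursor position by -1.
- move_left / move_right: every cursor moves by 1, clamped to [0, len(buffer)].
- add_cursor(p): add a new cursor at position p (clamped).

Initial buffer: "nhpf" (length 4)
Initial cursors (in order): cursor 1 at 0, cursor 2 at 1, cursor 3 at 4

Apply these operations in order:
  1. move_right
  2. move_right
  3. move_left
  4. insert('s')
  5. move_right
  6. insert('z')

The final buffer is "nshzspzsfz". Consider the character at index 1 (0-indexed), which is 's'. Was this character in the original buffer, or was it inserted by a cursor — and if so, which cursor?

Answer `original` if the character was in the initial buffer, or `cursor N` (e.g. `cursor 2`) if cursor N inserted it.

After op 1 (move_right): buffer="nhpf" (len 4), cursors c1@1 c2@2 c3@4, authorship ....
After op 2 (move_right): buffer="nhpf" (len 4), cursors c1@2 c2@3 c3@4, authorship ....
After op 3 (move_left): buffer="nhpf" (len 4), cursors c1@1 c2@2 c3@3, authorship ....
After op 4 (insert('s')): buffer="nshspsf" (len 7), cursors c1@2 c2@4 c3@6, authorship .1.2.3.
After op 5 (move_right): buffer="nshspsf" (len 7), cursors c1@3 c2@5 c3@7, authorship .1.2.3.
After op 6 (insert('z')): buffer="nshzspzsfz" (len 10), cursors c1@4 c2@7 c3@10, authorship .1.12.23.3
Authorship (.=original, N=cursor N): . 1 . 1 2 . 2 3 . 3
Index 1: author = 1

Answer: cursor 1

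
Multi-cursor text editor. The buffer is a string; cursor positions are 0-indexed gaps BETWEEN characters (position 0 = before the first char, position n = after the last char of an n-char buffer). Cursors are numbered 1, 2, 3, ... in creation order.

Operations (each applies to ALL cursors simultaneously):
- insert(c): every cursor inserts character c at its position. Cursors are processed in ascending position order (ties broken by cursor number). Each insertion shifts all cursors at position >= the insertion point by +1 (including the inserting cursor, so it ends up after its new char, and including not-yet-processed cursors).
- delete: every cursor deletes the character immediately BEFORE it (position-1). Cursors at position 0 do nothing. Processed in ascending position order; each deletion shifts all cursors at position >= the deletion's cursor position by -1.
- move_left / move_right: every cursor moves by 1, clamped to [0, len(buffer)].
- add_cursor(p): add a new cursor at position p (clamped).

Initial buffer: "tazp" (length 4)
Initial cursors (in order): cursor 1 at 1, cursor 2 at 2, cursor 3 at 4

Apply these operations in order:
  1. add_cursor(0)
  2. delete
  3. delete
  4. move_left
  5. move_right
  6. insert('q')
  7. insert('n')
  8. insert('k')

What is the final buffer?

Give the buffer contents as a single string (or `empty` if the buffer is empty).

After op 1 (add_cursor(0)): buffer="tazp" (len 4), cursors c4@0 c1@1 c2@2 c3@4, authorship ....
After op 2 (delete): buffer="z" (len 1), cursors c1@0 c2@0 c4@0 c3@1, authorship .
After op 3 (delete): buffer="" (len 0), cursors c1@0 c2@0 c3@0 c4@0, authorship 
After op 4 (move_left): buffer="" (len 0), cursors c1@0 c2@0 c3@0 c4@0, authorship 
After op 5 (move_right): buffer="" (len 0), cursors c1@0 c2@0 c3@0 c4@0, authorship 
After op 6 (insert('q')): buffer="qqqq" (len 4), cursors c1@4 c2@4 c3@4 c4@4, authorship 1234
After op 7 (insert('n')): buffer="qqqqnnnn" (len 8), cursors c1@8 c2@8 c3@8 c4@8, authorship 12341234
After op 8 (insert('k')): buffer="qqqqnnnnkkkk" (len 12), cursors c1@12 c2@12 c3@12 c4@12, authorship 123412341234

Answer: qqqqnnnnkkkk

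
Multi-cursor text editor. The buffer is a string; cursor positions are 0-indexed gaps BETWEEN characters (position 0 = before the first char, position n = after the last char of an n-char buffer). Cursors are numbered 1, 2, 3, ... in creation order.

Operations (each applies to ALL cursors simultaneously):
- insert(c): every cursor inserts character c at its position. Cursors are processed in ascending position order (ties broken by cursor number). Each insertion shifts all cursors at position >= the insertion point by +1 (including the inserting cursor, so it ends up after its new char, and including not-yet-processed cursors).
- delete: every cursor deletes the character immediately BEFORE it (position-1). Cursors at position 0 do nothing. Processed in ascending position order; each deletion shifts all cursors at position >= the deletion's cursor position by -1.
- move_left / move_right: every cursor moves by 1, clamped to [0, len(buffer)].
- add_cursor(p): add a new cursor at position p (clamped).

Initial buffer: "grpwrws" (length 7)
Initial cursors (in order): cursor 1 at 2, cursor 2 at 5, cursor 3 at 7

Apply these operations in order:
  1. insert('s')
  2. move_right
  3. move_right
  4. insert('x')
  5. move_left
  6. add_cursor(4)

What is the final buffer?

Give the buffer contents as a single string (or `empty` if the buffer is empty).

After op 1 (insert('s')): buffer="grspwrswss" (len 10), cursors c1@3 c2@7 c3@10, authorship ..1...2..3
After op 2 (move_right): buffer="grspwrswss" (len 10), cursors c1@4 c2@8 c3@10, authorship ..1...2..3
After op 3 (move_right): buffer="grspwrswss" (len 10), cursors c1@5 c2@9 c3@10, authorship ..1...2..3
After op 4 (insert('x')): buffer="grspwxrswsxsx" (len 13), cursors c1@6 c2@11 c3@13, authorship ..1..1.2..233
After op 5 (move_left): buffer="grspwxrswsxsx" (len 13), cursors c1@5 c2@10 c3@12, authorship ..1..1.2..233
After op 6 (add_cursor(4)): buffer="grspwxrswsxsx" (len 13), cursors c4@4 c1@5 c2@10 c3@12, authorship ..1..1.2..233

Answer: grspwxrswsxsx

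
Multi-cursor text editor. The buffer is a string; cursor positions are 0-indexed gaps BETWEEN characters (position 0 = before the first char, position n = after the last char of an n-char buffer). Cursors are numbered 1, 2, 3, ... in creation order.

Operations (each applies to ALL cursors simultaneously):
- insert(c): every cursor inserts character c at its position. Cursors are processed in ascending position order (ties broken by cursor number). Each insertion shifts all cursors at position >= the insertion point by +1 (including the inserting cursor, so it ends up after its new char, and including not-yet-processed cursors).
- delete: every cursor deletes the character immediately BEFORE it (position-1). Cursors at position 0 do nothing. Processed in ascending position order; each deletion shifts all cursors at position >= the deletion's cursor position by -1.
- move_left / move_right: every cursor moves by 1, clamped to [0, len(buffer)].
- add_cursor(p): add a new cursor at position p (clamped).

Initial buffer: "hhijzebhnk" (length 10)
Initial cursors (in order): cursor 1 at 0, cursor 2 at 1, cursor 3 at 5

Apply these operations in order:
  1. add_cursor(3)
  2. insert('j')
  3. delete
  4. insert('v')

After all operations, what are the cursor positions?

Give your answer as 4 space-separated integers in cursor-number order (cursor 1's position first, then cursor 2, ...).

After op 1 (add_cursor(3)): buffer="hhijzebhnk" (len 10), cursors c1@0 c2@1 c4@3 c3@5, authorship ..........
After op 2 (insert('j')): buffer="jhjhijjzjebhnk" (len 14), cursors c1@1 c2@3 c4@6 c3@9, authorship 1.2..4..3.....
After op 3 (delete): buffer="hhijzebhnk" (len 10), cursors c1@0 c2@1 c4@3 c3@5, authorship ..........
After op 4 (insert('v')): buffer="vhvhivjzvebhnk" (len 14), cursors c1@1 c2@3 c4@6 c3@9, authorship 1.2..4..3.....

Answer: 1 3 9 6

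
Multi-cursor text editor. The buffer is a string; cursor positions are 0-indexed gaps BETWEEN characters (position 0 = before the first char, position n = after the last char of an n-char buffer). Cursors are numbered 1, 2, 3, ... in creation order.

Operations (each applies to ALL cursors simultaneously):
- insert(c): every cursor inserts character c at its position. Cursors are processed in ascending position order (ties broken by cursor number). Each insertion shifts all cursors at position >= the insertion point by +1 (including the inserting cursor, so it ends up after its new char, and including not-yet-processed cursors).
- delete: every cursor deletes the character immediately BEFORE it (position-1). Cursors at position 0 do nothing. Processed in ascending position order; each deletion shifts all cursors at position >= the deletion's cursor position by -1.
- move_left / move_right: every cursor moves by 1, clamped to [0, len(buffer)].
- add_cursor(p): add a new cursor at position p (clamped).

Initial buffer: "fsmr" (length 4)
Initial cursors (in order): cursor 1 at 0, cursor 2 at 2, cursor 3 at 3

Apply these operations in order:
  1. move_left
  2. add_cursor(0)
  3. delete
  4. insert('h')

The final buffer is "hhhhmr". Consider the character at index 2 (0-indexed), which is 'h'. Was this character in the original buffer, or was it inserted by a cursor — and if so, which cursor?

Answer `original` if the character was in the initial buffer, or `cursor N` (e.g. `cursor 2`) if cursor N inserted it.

After op 1 (move_left): buffer="fsmr" (len 4), cursors c1@0 c2@1 c3@2, authorship ....
After op 2 (add_cursor(0)): buffer="fsmr" (len 4), cursors c1@0 c4@0 c2@1 c3@2, authorship ....
After op 3 (delete): buffer="mr" (len 2), cursors c1@0 c2@0 c3@0 c4@0, authorship ..
After op 4 (insert('h')): buffer="hhhhmr" (len 6), cursors c1@4 c2@4 c3@4 c4@4, authorship 1234..
Authorship (.=original, N=cursor N): 1 2 3 4 . .
Index 2: author = 3

Answer: cursor 3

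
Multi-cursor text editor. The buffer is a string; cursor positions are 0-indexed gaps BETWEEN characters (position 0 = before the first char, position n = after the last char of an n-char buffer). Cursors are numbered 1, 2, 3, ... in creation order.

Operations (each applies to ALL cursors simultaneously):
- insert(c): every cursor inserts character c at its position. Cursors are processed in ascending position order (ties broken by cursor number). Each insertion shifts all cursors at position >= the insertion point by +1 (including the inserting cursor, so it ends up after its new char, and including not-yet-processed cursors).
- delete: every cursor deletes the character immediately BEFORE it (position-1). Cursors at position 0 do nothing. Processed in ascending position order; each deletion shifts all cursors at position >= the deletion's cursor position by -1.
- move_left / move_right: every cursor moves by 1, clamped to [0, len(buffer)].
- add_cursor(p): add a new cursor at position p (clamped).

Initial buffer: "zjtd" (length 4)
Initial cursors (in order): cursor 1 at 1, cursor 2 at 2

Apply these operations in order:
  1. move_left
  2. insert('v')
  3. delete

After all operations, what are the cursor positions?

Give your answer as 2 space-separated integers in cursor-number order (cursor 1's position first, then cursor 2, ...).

After op 1 (move_left): buffer="zjtd" (len 4), cursors c1@0 c2@1, authorship ....
After op 2 (insert('v')): buffer="vzvjtd" (len 6), cursors c1@1 c2@3, authorship 1.2...
After op 3 (delete): buffer="zjtd" (len 4), cursors c1@0 c2@1, authorship ....

Answer: 0 1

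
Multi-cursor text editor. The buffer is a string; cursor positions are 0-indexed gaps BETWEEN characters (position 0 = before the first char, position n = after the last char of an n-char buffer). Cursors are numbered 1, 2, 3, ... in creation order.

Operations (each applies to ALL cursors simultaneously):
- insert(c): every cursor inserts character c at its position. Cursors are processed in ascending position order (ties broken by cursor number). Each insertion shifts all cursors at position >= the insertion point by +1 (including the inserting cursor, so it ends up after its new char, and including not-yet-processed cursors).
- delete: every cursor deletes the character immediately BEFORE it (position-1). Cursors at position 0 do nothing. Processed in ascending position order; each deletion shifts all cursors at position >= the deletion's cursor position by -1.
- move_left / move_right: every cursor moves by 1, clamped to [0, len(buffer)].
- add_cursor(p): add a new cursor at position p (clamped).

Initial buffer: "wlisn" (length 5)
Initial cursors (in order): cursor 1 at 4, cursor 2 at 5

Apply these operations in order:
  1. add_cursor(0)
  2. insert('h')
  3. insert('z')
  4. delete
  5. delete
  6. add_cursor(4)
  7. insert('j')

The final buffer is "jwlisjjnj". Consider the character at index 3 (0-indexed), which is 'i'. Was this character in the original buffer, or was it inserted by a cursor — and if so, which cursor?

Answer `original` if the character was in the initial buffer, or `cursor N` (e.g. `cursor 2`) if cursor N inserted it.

Answer: original

Derivation:
After op 1 (add_cursor(0)): buffer="wlisn" (len 5), cursors c3@0 c1@4 c2@5, authorship .....
After op 2 (insert('h')): buffer="hwlishnh" (len 8), cursors c3@1 c1@6 c2@8, authorship 3....1.2
After op 3 (insert('z')): buffer="hzwlishznhz" (len 11), cursors c3@2 c1@8 c2@11, authorship 33....11.22
After op 4 (delete): buffer="hwlishnh" (len 8), cursors c3@1 c1@6 c2@8, authorship 3....1.2
After op 5 (delete): buffer="wlisn" (len 5), cursors c3@0 c1@4 c2@5, authorship .....
After op 6 (add_cursor(4)): buffer="wlisn" (len 5), cursors c3@0 c1@4 c4@4 c2@5, authorship .....
After op 7 (insert('j')): buffer="jwlisjjnj" (len 9), cursors c3@1 c1@7 c4@7 c2@9, authorship 3....14.2
Authorship (.=original, N=cursor N): 3 . . . . 1 4 . 2
Index 3: author = original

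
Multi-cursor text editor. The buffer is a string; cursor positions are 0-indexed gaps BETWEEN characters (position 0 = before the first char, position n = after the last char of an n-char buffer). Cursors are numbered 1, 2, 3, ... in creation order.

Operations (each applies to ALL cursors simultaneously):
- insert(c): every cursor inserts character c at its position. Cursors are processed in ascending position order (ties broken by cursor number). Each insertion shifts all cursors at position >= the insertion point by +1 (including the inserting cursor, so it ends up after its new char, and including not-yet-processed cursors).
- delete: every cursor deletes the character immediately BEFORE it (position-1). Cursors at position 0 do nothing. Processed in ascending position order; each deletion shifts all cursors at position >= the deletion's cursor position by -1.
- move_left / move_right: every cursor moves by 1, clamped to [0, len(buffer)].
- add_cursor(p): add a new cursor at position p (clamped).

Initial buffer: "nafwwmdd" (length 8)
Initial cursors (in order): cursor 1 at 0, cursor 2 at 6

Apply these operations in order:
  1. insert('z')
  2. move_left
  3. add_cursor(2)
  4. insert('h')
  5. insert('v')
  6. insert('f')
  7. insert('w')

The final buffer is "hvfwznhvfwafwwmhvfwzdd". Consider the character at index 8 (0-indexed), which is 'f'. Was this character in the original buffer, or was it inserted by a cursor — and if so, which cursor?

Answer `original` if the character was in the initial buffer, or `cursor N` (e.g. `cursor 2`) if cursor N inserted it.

Answer: cursor 3

Derivation:
After op 1 (insert('z')): buffer="znafwwmzdd" (len 10), cursors c1@1 c2@8, authorship 1......2..
After op 2 (move_left): buffer="znafwwmzdd" (len 10), cursors c1@0 c2@7, authorship 1......2..
After op 3 (add_cursor(2)): buffer="znafwwmzdd" (len 10), cursors c1@0 c3@2 c2@7, authorship 1......2..
After op 4 (insert('h')): buffer="hznhafwwmhzdd" (len 13), cursors c1@1 c3@4 c2@10, authorship 11.3.....22..
After op 5 (insert('v')): buffer="hvznhvafwwmhvzdd" (len 16), cursors c1@2 c3@6 c2@13, authorship 111.33.....222..
After op 6 (insert('f')): buffer="hvfznhvfafwwmhvfzdd" (len 19), cursors c1@3 c3@8 c2@16, authorship 1111.333.....2222..
After op 7 (insert('w')): buffer="hvfwznhvfwafwwmhvfwzdd" (len 22), cursors c1@4 c3@10 c2@19, authorship 11111.3333.....22222..
Authorship (.=original, N=cursor N): 1 1 1 1 1 . 3 3 3 3 . . . . . 2 2 2 2 2 . .
Index 8: author = 3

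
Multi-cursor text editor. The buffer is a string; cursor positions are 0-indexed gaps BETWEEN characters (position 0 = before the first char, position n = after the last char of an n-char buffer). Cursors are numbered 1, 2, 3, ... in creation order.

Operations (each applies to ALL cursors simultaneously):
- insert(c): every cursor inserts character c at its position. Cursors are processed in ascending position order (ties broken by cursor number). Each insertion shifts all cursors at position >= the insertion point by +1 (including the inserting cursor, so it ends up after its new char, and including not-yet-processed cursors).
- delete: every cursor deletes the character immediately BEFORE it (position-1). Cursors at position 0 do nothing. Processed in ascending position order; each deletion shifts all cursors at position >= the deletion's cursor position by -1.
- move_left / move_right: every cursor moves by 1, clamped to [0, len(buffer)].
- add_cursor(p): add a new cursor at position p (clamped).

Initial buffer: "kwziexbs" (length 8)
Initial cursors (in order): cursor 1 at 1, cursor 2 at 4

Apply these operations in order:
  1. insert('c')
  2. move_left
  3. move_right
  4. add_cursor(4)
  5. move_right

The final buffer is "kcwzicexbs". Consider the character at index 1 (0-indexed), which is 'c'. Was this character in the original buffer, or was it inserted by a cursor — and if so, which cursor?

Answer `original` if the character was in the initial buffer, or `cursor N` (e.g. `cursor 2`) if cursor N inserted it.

After op 1 (insert('c')): buffer="kcwzicexbs" (len 10), cursors c1@2 c2@6, authorship .1...2....
After op 2 (move_left): buffer="kcwzicexbs" (len 10), cursors c1@1 c2@5, authorship .1...2....
After op 3 (move_right): buffer="kcwzicexbs" (len 10), cursors c1@2 c2@6, authorship .1...2....
After op 4 (add_cursor(4)): buffer="kcwzicexbs" (len 10), cursors c1@2 c3@4 c2@6, authorship .1...2....
After op 5 (move_right): buffer="kcwzicexbs" (len 10), cursors c1@3 c3@5 c2@7, authorship .1...2....
Authorship (.=original, N=cursor N): . 1 . . . 2 . . . .
Index 1: author = 1

Answer: cursor 1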